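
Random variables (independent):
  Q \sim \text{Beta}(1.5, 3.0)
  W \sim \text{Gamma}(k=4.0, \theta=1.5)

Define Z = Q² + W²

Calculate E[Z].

E[Z] = E[Q²] + E[W²]
E[Q²] = Var(Q) + E[Q]² = 0.04040404 + 0.11111111 = 0.15151515
E[W²] = Var(W) + E[W]² = 9 + 36 = 45
E[Z] = 0.15151515 + 45 = 45.151515

45.151515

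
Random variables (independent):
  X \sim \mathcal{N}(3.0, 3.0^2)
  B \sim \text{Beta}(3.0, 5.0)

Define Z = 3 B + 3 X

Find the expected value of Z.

E[Z] = 3*E[X] + 3*E[B]
E[X] = 3
E[B] = 0.375
E[Z] = 3*3 + 3*0.375 = 10.125

10.125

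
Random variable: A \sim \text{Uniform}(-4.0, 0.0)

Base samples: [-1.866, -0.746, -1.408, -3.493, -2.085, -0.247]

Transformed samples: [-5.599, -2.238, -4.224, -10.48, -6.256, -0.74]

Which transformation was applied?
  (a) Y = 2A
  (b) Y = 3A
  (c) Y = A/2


Checking option (b) Y = 3A:
  A = -1.866 -> Y = -5.599 ✓
  A = -0.746 -> Y = -2.238 ✓
  A = -1.408 -> Y = -4.224 ✓
All samples match this transformation.

(b) 3A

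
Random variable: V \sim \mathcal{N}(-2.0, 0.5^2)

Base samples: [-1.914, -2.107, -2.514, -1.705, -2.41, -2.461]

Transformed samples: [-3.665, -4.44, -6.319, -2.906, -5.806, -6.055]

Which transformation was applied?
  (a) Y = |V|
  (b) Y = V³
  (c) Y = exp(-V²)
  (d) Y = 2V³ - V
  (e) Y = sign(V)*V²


Checking option (e) Y = sign(V)*V²:
  V = -1.914 -> Y = -3.665 ✓
  V = -2.107 -> Y = -4.44 ✓
  V = -2.514 -> Y = -6.319 ✓
All samples match this transformation.

(e) sign(V)*V²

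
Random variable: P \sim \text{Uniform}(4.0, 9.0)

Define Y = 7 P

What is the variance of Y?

For Y = aP + b: Var(Y) = a² * Var(P)
Var(P) = (9 - 4)^2/12 = 2.0833333
Var(Y) = 7² * 2.0833333 = 49 * 2.0833333 = 102.08333

102.08333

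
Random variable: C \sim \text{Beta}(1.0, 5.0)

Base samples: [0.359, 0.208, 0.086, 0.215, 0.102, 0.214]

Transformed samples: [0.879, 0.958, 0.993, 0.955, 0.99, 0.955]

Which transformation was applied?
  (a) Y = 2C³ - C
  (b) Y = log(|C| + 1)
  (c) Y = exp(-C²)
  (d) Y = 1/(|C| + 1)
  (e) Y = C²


Checking option (c) Y = exp(-C²):
  C = 0.359 -> Y = 0.879 ✓
  C = 0.208 -> Y = 0.958 ✓
  C = 0.086 -> Y = 0.993 ✓
All samples match this transformation.

(c) exp(-C²)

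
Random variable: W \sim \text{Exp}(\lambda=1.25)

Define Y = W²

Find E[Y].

E[W²] = Var(W) + (E[W])² = 0.64 + 0.64 = 1.28

1.28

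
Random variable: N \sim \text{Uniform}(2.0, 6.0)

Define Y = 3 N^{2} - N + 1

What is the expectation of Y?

E[Y] = 3*E[N²] - 1*E[N] + 1
E[N] = 4
E[N²] = Var(N) + (E[N])² = 1.3333333 + 16 = 17.333333
E[Y] = 3*17.333333 - 1*4 + 1 = 49

49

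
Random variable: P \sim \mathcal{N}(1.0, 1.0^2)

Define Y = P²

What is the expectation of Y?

Using E[X²] = Var(X) + (E[X])²:
E[P] = 1
Var(P) = 1.0^2 = 1
E[P²] = 1 + 1² = 1 + 1 = 2

2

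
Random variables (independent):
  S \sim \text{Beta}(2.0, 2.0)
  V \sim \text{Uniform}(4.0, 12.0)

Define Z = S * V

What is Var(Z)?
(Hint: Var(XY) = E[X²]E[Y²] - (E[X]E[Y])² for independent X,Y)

Var(XY) = E[X²]E[Y²] - (E[X]E[Y])²
E[S] = 0.5, Var(S) = 0.05
E[V] = 8, Var(V) = 5.3333333
E[S²] = 0.05 + 0.5² = 0.3
E[V²] = 5.3333333 + 8² = 69.333333
Var(Z) = 0.3*69.333333 - (0.5*8)²
= 20.8 - 16 = 4.8

4.8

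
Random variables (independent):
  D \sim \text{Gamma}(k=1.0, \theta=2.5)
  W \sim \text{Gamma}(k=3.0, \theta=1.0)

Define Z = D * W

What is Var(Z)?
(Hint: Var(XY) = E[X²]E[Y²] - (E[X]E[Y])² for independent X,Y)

Var(XY) = E[X²]E[Y²] - (E[X]E[Y])²
E[D] = 2.5, Var(D) = 6.25
E[W] = 3, Var(W) = 3
E[D²] = 6.25 + 2.5² = 12.5
E[W²] = 3 + 3² = 12
Var(Z) = 12.5*12 - (2.5*3)²
= 150 - 56.25 = 93.75

93.75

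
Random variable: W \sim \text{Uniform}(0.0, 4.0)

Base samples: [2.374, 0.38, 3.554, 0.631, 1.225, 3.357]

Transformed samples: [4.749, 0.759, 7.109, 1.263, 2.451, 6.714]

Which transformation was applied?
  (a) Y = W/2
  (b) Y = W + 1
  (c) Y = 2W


Checking option (c) Y = 2W:
  W = 2.374 -> Y = 4.749 ✓
  W = 0.38 -> Y = 0.759 ✓
  W = 3.554 -> Y = 7.109 ✓
All samples match this transformation.

(c) 2W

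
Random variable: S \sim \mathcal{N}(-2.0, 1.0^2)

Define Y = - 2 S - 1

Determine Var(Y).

For Y = aS + b: Var(Y) = a² * Var(S)
Var(S) = 1.0^2 = 1
Var(Y) = (-2)² * 1 = 4 * 1 = 4

4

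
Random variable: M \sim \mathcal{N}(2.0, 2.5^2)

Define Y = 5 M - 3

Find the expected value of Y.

For Y = 5M - 3:
E[Y] = 5 * E[M] - 3
E[M] = 2.0 = 2
E[Y] = 5 * 2 - 3 = 7

7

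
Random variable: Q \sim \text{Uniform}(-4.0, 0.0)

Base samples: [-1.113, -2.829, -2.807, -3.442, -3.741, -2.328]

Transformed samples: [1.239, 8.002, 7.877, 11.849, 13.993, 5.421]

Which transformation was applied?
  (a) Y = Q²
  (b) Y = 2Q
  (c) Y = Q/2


Checking option (a) Y = Q²:
  Q = -1.113 -> Y = 1.239 ✓
  Q = -2.829 -> Y = 8.002 ✓
  Q = -2.807 -> Y = 7.877 ✓
All samples match this transformation.

(a) Q²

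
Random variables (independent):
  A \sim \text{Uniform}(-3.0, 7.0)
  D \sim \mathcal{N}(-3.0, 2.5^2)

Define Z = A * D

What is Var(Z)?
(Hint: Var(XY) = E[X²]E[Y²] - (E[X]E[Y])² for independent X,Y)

Var(XY) = E[X²]E[Y²] - (E[X]E[Y])²
E[A] = 2, Var(A) = 8.3333333
E[D] = -3, Var(D) = 6.25
E[A²] = 8.3333333 + 2² = 12.333333
E[D²] = 6.25 + (-3)² = 15.25
Var(Z) = 12.333333*15.25 - (2*(-3))²
= 188.08333 - 36 = 152.08333

152.08333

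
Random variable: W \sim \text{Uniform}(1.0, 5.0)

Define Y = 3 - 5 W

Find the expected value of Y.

For Y = -5W + 3:
E[Y] = -5 * E[W] + 3
E[W] = (1 + 5)/2 = 3
E[Y] = -5 * 3 + 3 = -12

-12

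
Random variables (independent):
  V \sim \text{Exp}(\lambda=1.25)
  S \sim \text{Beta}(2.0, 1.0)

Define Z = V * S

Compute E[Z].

For independent RVs: E[XY] = E[X]*E[Y]
E[V] = 0.8
E[S] = 0.66666667
E[Z] = 0.8 * 0.66666667 = 0.53333333

0.53333333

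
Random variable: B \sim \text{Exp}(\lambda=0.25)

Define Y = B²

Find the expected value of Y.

Using E[X²] = Var(X) + (E[X])²:
E[B] = 4
Var(B) = 1/0.25^2 = 16
E[B²] = 16 + 4² = 16 + 16 = 32

32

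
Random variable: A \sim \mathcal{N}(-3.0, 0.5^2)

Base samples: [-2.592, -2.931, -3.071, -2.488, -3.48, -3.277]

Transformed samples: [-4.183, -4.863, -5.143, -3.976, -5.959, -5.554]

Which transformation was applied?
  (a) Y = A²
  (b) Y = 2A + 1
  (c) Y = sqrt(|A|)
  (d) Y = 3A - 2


Checking option (b) Y = 2A + 1:
  A = -2.592 -> Y = -4.183 ✓
  A = -2.931 -> Y = -4.863 ✓
  A = -3.071 -> Y = -5.143 ✓
All samples match this transformation.

(b) 2A + 1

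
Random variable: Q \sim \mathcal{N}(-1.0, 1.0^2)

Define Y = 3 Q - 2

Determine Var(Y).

For Y = aQ + b: Var(Y) = a² * Var(Q)
Var(Q) = 1.0^2 = 1
Var(Y) = 3² * 1 = 9 * 1 = 9

9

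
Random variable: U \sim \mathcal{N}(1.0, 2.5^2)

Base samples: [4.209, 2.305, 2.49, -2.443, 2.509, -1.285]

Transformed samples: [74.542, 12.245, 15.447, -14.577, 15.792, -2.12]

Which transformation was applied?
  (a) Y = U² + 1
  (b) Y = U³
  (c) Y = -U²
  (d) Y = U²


Checking option (b) Y = U³:
  U = 4.209 -> Y = 74.542 ✓
  U = 2.305 -> Y = 12.245 ✓
  U = 2.49 -> Y = 15.447 ✓
All samples match this transformation.

(b) U³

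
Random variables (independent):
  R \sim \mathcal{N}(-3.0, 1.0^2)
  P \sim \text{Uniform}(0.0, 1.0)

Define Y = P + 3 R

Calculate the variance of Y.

For independent RVs: Var(aX + bY) = a²Var(X) + b²Var(Y)
Var(R) = 1
Var(P) = 0.083333333
Var(Y) = 3²*1 + 1²*0.083333333
= 9*1 + 1*0.083333333 = 9.0833333

9.0833333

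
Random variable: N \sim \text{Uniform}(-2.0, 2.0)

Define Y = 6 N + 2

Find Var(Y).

For Y = aN + b: Var(Y) = a² * Var(N)
Var(N) = (2 + 2)^2/12 = 1.3333333
Var(Y) = 6² * 1.3333333 = 36 * 1.3333333 = 48

48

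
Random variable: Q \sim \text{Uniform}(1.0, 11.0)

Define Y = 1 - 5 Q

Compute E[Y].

For Y = -5Q + 1:
E[Y] = -5 * E[Q] + 1
E[Q] = (1 + 11)/2 = 6
E[Y] = -5 * 6 + 1 = -29

-29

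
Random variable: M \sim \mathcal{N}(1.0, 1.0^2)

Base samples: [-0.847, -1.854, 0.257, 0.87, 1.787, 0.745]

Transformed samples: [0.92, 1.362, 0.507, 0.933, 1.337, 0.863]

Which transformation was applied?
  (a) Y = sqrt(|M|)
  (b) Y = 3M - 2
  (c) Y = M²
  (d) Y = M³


Checking option (a) Y = sqrt(|M|):
  M = -0.847 -> Y = 0.92 ✓
  M = -1.854 -> Y = 1.362 ✓
  M = 0.257 -> Y = 0.507 ✓
All samples match this transformation.

(a) sqrt(|M|)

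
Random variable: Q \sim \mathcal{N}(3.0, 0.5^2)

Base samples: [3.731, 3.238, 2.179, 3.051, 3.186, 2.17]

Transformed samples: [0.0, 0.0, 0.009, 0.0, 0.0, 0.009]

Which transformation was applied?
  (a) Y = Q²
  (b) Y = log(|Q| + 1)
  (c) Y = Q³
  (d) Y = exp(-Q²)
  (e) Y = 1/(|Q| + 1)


Checking option (d) Y = exp(-Q²):
  Q = 3.731 -> Y = 0.0 ✓
  Q = 3.238 -> Y = 0.0 ✓
  Q = 2.179 -> Y = 0.009 ✓
All samples match this transformation.

(d) exp(-Q²)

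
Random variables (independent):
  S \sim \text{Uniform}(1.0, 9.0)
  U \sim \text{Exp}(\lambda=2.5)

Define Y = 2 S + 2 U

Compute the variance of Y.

For independent RVs: Var(aX + bY) = a²Var(X) + b²Var(Y)
Var(S) = 5.3333333
Var(U) = 0.16
Var(Y) = 2²*5.3333333 + 2²*0.16
= 4*5.3333333 + 4*0.16 = 21.973333

21.973333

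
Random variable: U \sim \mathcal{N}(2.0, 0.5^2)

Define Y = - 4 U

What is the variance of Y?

For Y = aU + b: Var(Y) = a² * Var(U)
Var(U) = 0.5^2 = 0.25
Var(Y) = (-4)² * 0.25 = 16 * 0.25 = 4

4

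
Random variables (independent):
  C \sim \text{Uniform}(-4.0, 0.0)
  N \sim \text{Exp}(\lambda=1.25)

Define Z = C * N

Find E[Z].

For independent RVs: E[XY] = E[X]*E[Y]
E[C] = -2
E[N] = 0.8
E[Z] = -2 * 0.8 = -1.6

-1.6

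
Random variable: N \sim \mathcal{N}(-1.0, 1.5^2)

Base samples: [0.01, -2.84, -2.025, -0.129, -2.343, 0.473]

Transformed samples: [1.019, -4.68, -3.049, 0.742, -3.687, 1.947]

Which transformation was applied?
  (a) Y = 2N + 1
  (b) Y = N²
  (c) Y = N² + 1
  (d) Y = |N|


Checking option (a) Y = 2N + 1:
  N = 0.01 -> Y = 1.019 ✓
  N = -2.84 -> Y = -4.68 ✓
  N = -2.025 -> Y = -3.049 ✓
All samples match this transformation.

(a) 2N + 1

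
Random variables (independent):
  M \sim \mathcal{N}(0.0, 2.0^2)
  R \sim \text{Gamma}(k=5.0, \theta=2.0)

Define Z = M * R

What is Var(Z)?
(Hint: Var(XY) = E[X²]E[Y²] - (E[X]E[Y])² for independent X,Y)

Var(XY) = E[X²]E[Y²] - (E[X]E[Y])²
E[M] = 0, Var(M) = 4
E[R] = 10, Var(R) = 20
E[M²] = 4 + 0² = 4
E[R²] = 20 + 10² = 120
Var(Z) = 4*120 - (0*10)²
= 480 - 0 = 480

480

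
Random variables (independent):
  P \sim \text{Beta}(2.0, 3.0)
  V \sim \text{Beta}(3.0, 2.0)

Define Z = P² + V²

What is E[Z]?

E[Z] = E[P²] + E[V²]
E[P²] = Var(P) + E[P]² = 0.04 + 0.16 = 0.2
E[V²] = Var(V) + E[V]² = 0.04 + 0.36 = 0.4
E[Z] = 0.2 + 0.4 = 0.6

0.6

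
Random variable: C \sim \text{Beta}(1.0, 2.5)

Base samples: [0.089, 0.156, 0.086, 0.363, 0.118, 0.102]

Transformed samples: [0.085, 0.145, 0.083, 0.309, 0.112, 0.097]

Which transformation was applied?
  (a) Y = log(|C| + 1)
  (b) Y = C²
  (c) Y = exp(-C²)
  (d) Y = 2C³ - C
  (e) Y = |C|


Checking option (a) Y = log(|C| + 1):
  C = 0.089 -> Y = 0.085 ✓
  C = 0.156 -> Y = 0.145 ✓
  C = 0.086 -> Y = 0.083 ✓
All samples match this transformation.

(a) log(|C| + 1)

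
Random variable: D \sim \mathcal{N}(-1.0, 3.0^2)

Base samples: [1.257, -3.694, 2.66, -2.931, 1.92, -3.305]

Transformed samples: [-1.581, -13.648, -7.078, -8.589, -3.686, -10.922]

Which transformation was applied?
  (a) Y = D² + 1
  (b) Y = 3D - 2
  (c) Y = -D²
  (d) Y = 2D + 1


Checking option (c) Y = -D²:
  D = 1.257 -> Y = -1.581 ✓
  D = -3.694 -> Y = -13.648 ✓
  D = 2.66 -> Y = -7.078 ✓
All samples match this transformation.

(c) -D²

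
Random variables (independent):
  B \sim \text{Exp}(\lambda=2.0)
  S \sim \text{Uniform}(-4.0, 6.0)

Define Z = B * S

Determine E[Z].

For independent RVs: E[XY] = E[X]*E[Y]
E[B] = 0.5
E[S] = 1
E[Z] = 0.5 * 1 = 0.5

0.5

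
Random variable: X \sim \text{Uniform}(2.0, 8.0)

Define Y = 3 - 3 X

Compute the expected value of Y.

For Y = -3X + 3:
E[Y] = -3 * E[X] + 3
E[X] = (2 + 8)/2 = 5
E[Y] = -3 * 5 + 3 = -12

-12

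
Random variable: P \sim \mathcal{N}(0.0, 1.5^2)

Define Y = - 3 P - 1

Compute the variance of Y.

For Y = aP + b: Var(Y) = a² * Var(P)
Var(P) = 1.5^2 = 2.25
Var(Y) = (-3)² * 2.25 = 9 * 2.25 = 20.25

20.25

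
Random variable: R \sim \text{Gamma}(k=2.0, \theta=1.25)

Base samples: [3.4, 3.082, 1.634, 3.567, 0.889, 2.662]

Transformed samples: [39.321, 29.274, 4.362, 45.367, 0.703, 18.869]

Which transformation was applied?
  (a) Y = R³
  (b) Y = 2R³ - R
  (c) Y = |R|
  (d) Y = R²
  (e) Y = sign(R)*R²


Checking option (a) Y = R³:
  R = 3.4 -> Y = 39.321 ✓
  R = 3.082 -> Y = 29.274 ✓
  R = 1.634 -> Y = 4.362 ✓
All samples match this transformation.

(a) R³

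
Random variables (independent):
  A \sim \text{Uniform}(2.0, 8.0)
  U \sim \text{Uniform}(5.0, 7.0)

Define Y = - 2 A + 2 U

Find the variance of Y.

For independent RVs: Var(aX + bY) = a²Var(X) + b²Var(Y)
Var(A) = 3
Var(U) = 0.33333333
Var(Y) = (-2)²*3 + 2²*0.33333333
= 4*3 + 4*0.33333333 = 13.333333

13.333333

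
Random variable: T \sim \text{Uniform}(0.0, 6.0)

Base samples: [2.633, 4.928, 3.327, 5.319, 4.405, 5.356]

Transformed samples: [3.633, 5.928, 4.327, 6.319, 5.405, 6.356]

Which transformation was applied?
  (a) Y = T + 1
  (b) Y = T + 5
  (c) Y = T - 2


Checking option (a) Y = T + 1:
  T = 2.633 -> Y = 3.633 ✓
  T = 4.928 -> Y = 5.928 ✓
  T = 3.327 -> Y = 4.327 ✓
All samples match this transformation.

(a) T + 1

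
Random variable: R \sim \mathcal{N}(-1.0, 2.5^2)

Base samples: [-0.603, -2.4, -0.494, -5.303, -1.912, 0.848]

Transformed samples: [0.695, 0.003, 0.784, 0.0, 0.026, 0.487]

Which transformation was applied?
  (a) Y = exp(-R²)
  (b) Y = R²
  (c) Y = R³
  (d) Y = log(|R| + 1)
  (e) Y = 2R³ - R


Checking option (a) Y = exp(-R²):
  R = -0.603 -> Y = 0.695 ✓
  R = -2.4 -> Y = 0.003 ✓
  R = -0.494 -> Y = 0.784 ✓
All samples match this transformation.

(a) exp(-R²)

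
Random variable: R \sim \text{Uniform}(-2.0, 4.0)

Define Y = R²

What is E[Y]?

Using E[X²] = Var(X) + (E[X])²:
E[R] = 1
Var(R) = (4 + 2)^2/12 = 3
E[R²] = 3 + 1² = 3 + 1 = 4

4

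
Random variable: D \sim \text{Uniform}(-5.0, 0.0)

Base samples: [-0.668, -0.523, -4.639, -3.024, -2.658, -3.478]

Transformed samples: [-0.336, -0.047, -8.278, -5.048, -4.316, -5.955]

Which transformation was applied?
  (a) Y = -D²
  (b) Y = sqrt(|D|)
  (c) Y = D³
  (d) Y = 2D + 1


Checking option (d) Y = 2D + 1:
  D = -0.668 -> Y = -0.336 ✓
  D = -0.523 -> Y = -0.047 ✓
  D = -4.639 -> Y = -8.278 ✓
All samples match this transformation.

(d) 2D + 1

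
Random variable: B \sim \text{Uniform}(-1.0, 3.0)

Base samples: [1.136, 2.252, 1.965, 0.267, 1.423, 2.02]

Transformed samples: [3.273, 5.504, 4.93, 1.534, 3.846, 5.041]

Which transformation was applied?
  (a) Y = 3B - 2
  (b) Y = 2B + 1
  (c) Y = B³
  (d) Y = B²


Checking option (b) Y = 2B + 1:
  B = 1.136 -> Y = 3.273 ✓
  B = 2.252 -> Y = 5.504 ✓
  B = 1.965 -> Y = 4.93 ✓
All samples match this transformation.

(b) 2B + 1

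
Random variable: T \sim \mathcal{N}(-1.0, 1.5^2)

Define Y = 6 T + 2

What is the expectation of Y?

For Y = 6T + 2:
E[Y] = 6 * E[T] + 2
E[T] = -1.0 = -1
E[Y] = 6 * (-1) + 2 = -4

-4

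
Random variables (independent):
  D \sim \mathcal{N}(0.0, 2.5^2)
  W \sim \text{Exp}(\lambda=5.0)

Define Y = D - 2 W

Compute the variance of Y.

For independent RVs: Var(aX + bY) = a²Var(X) + b²Var(Y)
Var(D) = 6.25
Var(W) = 0.04
Var(Y) = 1²*6.25 + (-2)²*0.04
= 1*6.25 + 4*0.04 = 6.41

6.41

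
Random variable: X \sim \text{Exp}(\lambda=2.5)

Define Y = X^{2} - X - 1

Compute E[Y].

E[Y] = 1*E[X²] - 1*E[X] - 1
E[X] = 0.4
E[X²] = Var(X) + (E[X])² = 0.16 + 0.16 = 0.32
E[Y] = 1*0.32 - 1*0.4 - 1 = -1.08

-1.08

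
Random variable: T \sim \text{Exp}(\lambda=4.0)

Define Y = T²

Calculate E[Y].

Using E[X²] = Var(X) + (E[X])²:
E[T] = 0.25
Var(T) = 1/4.0^2 = 0.0625
E[T²] = 0.0625 + 0.25² = 0.0625 + 0.0625 = 0.125

0.125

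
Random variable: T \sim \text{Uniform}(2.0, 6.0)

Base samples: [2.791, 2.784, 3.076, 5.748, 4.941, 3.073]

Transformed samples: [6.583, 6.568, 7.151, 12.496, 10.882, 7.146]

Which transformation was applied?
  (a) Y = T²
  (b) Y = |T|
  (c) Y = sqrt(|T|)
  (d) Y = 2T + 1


Checking option (d) Y = 2T + 1:
  T = 2.791 -> Y = 6.583 ✓
  T = 2.784 -> Y = 6.568 ✓
  T = 3.076 -> Y = 7.151 ✓
All samples match this transformation.

(d) 2T + 1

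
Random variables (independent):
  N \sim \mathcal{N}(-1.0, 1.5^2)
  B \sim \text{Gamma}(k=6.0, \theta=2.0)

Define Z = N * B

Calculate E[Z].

For independent RVs: E[XY] = E[X]*E[Y]
E[N] = -1
E[B] = 12
E[Z] = -1 * 12 = -12

-12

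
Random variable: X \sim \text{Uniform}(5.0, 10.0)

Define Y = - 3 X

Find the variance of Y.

For Y = aX + b: Var(Y) = a² * Var(X)
Var(X) = (10 - 5)^2/12 = 2.0833333
Var(Y) = (-3)² * 2.0833333 = 9 * 2.0833333 = 18.75

18.75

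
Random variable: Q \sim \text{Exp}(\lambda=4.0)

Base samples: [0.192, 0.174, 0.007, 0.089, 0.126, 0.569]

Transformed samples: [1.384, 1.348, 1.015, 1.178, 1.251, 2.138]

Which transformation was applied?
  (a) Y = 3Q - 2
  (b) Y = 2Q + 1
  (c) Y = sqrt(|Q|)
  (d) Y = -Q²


Checking option (b) Y = 2Q + 1:
  Q = 0.192 -> Y = 1.384 ✓
  Q = 0.174 -> Y = 1.348 ✓
  Q = 0.007 -> Y = 1.015 ✓
All samples match this transformation.

(b) 2Q + 1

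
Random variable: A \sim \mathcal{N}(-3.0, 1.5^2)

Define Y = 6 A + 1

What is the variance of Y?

For Y = aA + b: Var(Y) = a² * Var(A)
Var(A) = 1.5^2 = 2.25
Var(Y) = 6² * 2.25 = 36 * 2.25 = 81

81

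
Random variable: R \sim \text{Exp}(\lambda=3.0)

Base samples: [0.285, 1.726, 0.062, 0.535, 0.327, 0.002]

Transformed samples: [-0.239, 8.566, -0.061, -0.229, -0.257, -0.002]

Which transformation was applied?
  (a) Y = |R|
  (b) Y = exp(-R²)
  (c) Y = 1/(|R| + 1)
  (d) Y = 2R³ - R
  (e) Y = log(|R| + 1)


Checking option (d) Y = 2R³ - R:
  R = 0.285 -> Y = -0.239 ✓
  R = 1.726 -> Y = 8.566 ✓
  R = 0.062 -> Y = -0.061 ✓
All samples match this transformation.

(d) 2R³ - R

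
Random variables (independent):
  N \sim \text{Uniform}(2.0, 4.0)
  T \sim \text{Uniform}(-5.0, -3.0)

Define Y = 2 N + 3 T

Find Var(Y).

For independent RVs: Var(aX + bY) = a²Var(X) + b²Var(Y)
Var(N) = 0.33333333
Var(T) = 0.33333333
Var(Y) = 2²*0.33333333 + 3²*0.33333333
= 4*0.33333333 + 9*0.33333333 = 4.3333333

4.3333333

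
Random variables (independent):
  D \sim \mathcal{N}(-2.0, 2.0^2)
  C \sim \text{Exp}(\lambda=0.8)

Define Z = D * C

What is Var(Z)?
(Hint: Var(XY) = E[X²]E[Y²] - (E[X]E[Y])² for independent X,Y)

Var(XY) = E[X²]E[Y²] - (E[X]E[Y])²
E[D] = -2, Var(D) = 4
E[C] = 1.25, Var(C) = 1.5625
E[D²] = 4 + (-2)² = 8
E[C²] = 1.5625 + 1.25² = 3.125
Var(Z) = 8*3.125 - (-2*1.25)²
= 25 - 6.25 = 18.75

18.75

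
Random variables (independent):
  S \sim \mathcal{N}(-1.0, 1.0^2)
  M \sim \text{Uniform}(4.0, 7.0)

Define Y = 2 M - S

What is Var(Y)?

For independent RVs: Var(aX + bY) = a²Var(X) + b²Var(Y)
Var(S) = 1
Var(M) = 0.75
Var(Y) = (-1)²*1 + 2²*0.75
= 1*1 + 4*0.75 = 4

4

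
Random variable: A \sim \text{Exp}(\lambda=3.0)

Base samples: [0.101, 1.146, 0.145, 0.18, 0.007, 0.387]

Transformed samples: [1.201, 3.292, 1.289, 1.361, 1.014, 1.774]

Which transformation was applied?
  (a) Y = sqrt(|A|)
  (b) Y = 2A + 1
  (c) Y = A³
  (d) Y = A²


Checking option (b) Y = 2A + 1:
  A = 0.101 -> Y = 1.201 ✓
  A = 1.146 -> Y = 3.292 ✓
  A = 0.145 -> Y = 1.289 ✓
All samples match this transformation.

(b) 2A + 1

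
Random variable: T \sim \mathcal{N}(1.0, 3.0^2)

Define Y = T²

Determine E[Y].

E[T²] = Var(T) + (E[T])² = 9 + 1 = 10

10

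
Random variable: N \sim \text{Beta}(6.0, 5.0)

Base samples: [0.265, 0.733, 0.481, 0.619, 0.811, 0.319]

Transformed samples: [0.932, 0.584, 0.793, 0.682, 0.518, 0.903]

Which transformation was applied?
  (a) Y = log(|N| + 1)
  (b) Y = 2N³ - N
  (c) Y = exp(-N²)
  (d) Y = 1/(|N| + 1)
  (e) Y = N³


Checking option (c) Y = exp(-N²):
  N = 0.265 -> Y = 0.932 ✓
  N = 0.733 -> Y = 0.584 ✓
  N = 0.481 -> Y = 0.793 ✓
All samples match this transformation.

(c) exp(-N²)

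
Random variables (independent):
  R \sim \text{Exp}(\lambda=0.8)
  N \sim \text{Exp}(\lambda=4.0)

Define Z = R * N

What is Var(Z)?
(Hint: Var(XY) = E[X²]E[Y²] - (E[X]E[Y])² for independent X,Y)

Var(XY) = E[X²]E[Y²] - (E[X]E[Y])²
E[R] = 1.25, Var(R) = 1.5625
E[N] = 0.25, Var(N) = 0.0625
E[R²] = 1.5625 + 1.25² = 3.125
E[N²] = 0.0625 + 0.25² = 0.125
Var(Z) = 3.125*0.125 - (1.25*0.25)²
= 0.390625 - 0.09765625 = 0.29296875

0.29296875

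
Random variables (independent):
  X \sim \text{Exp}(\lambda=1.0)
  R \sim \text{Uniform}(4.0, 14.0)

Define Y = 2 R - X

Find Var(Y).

For independent RVs: Var(aX + bY) = a²Var(X) + b²Var(Y)
Var(X) = 1
Var(R) = 8.3333333
Var(Y) = (-1)²*1 + 2²*8.3333333
= 1*1 + 4*8.3333333 = 34.333333

34.333333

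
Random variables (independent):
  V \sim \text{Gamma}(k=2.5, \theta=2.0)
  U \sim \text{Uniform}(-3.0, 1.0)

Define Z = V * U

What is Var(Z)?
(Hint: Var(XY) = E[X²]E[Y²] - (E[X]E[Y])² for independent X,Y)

Var(XY) = E[X²]E[Y²] - (E[X]E[Y])²
E[V] = 5, Var(V) = 10
E[U] = -1, Var(U) = 1.3333333
E[V²] = 10 + 5² = 35
E[U²] = 1.3333333 + (-1)² = 2.3333333
Var(Z) = 35*2.3333333 - (5*(-1))²
= 81.666667 - 25 = 56.666667

56.666667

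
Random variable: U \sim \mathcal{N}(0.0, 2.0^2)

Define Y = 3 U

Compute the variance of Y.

For Y = aU + b: Var(Y) = a² * Var(U)
Var(U) = 2.0^2 = 4
Var(Y) = 3² * 4 = 9 * 4 = 36

36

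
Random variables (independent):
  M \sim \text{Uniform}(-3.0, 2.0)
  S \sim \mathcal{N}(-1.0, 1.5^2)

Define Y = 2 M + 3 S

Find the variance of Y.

For independent RVs: Var(aX + bY) = a²Var(X) + b²Var(Y)
Var(M) = 2.0833333
Var(S) = 2.25
Var(Y) = 2²*2.0833333 + 3²*2.25
= 4*2.0833333 + 9*2.25 = 28.583333

28.583333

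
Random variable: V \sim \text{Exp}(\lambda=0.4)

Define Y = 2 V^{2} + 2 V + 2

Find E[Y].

E[Y] = 2*E[V²] + 2*E[V] + 2
E[V] = 2.5
E[V²] = Var(V) + (E[V])² = 6.25 + 6.25 = 12.5
E[Y] = 2*12.5 + 2*2.5 + 2 = 32

32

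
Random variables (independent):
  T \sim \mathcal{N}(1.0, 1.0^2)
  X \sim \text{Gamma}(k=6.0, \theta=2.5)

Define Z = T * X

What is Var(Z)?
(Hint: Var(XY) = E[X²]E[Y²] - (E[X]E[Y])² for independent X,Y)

Var(XY) = E[X²]E[Y²] - (E[X]E[Y])²
E[T] = 1, Var(T) = 1
E[X] = 15, Var(X) = 37.5
E[T²] = 1 + 1² = 2
E[X²] = 37.5 + 15² = 262.5
Var(Z) = 2*262.5 - (1*15)²
= 525 - 225 = 300

300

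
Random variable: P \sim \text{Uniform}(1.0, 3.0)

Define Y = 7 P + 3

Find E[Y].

For Y = 7P + 3:
E[Y] = 7 * E[P] + 3
E[P] = (1 + 3)/2 = 2
E[Y] = 7 * 2 + 3 = 17

17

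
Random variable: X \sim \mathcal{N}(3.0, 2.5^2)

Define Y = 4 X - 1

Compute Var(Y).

For Y = aX + b: Var(Y) = a² * Var(X)
Var(X) = 2.5^2 = 6.25
Var(Y) = 4² * 6.25 = 16 * 6.25 = 100

100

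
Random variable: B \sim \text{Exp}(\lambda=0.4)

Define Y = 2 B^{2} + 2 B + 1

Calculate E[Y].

E[Y] = 2*E[B²] + 2*E[B] + 1
E[B] = 2.5
E[B²] = Var(B) + (E[B])² = 6.25 + 6.25 = 12.5
E[Y] = 2*12.5 + 2*2.5 + 1 = 31

31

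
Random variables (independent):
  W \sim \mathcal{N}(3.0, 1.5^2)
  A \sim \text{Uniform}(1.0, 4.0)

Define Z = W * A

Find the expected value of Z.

For independent RVs: E[XY] = E[X]*E[Y]
E[W] = 3
E[A] = 2.5
E[Z] = 3 * 2.5 = 7.5

7.5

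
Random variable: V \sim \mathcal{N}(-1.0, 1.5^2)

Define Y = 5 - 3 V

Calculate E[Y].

For Y = -3V + 5:
E[Y] = -3 * E[V] + 5
E[V] = -1.0 = -1
E[Y] = -3 * (-1) + 5 = 8

8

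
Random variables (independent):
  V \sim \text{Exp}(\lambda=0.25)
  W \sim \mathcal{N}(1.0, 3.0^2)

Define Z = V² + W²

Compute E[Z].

E[Z] = E[V²] + E[W²]
E[V²] = Var(V) + E[V]² = 16 + 16 = 32
E[W²] = Var(W) + E[W]² = 9 + 1 = 10
E[Z] = 32 + 10 = 42

42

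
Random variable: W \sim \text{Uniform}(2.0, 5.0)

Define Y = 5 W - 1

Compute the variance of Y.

For Y = aW + b: Var(Y) = a² * Var(W)
Var(W) = (5 - 2)^2/12 = 0.75
Var(Y) = 5² * 0.75 = 25 * 0.75 = 18.75

18.75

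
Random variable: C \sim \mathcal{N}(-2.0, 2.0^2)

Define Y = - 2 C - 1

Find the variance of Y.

For Y = aC + b: Var(Y) = a² * Var(C)
Var(C) = 2.0^2 = 4
Var(Y) = (-2)² * 4 = 4 * 4 = 16

16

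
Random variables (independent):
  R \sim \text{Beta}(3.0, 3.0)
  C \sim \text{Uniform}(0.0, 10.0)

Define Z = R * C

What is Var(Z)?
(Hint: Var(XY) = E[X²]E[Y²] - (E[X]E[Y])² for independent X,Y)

Var(XY) = E[X²]E[Y²] - (E[X]E[Y])²
E[R] = 0.5, Var(R) = 0.035714286
E[C] = 5, Var(C) = 8.3333333
E[R²] = 0.035714286 + 0.5² = 0.28571429
E[C²] = 8.3333333 + 5² = 33.333333
Var(Z) = 0.28571429*33.333333 - (0.5*5)²
= 9.5238095 - 6.25 = 3.2738095

3.2738095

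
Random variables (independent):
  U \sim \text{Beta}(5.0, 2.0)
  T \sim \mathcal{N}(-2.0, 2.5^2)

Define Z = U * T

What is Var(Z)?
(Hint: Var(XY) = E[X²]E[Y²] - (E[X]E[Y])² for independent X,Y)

Var(XY) = E[X²]E[Y²] - (E[X]E[Y])²
E[U] = 0.71428571, Var(U) = 0.025510204
E[T] = -2, Var(T) = 6.25
E[U²] = 0.025510204 + 0.71428571² = 0.53571429
E[T²] = 6.25 + (-2)² = 10.25
Var(Z) = 0.53571429*10.25 - (0.71428571*(-2))²
= 5.4910714 - 2.0408163 = 3.4502551

3.4502551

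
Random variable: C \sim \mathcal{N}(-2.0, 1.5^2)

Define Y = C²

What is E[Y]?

E[C²] = Var(C) + (E[C])² = 2.25 + 4 = 6.25

6.25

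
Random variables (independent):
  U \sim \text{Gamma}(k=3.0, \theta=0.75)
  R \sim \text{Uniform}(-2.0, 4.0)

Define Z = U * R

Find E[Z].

For independent RVs: E[XY] = E[X]*E[Y]
E[U] = 2.25
E[R] = 1
E[Z] = 2.25 * 1 = 2.25

2.25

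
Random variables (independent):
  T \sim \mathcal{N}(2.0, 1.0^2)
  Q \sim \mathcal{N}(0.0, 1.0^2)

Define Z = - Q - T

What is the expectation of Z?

E[Z] = -1*E[T] - 1*E[Q]
E[T] = 2
E[Q] = 0
E[Z] = -1*2 - 1*0 = -2

-2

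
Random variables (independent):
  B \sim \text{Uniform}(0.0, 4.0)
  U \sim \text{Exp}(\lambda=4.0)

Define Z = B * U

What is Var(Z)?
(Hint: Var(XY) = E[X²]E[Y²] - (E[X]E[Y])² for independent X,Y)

Var(XY) = E[X²]E[Y²] - (E[X]E[Y])²
E[B] = 2, Var(B) = 1.3333333
E[U] = 0.25, Var(U) = 0.0625
E[B²] = 1.3333333 + 2² = 5.3333333
E[U²] = 0.0625 + 0.25² = 0.125
Var(Z) = 5.3333333*0.125 - (2*0.25)²
= 0.66666667 - 0.25 = 0.41666667

0.41666667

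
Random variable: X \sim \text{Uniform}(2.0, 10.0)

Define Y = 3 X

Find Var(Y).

For Y = aX + b: Var(Y) = a² * Var(X)
Var(X) = (10 - 2)^2/12 = 5.3333333
Var(Y) = 3² * 5.3333333 = 9 * 5.3333333 = 48

48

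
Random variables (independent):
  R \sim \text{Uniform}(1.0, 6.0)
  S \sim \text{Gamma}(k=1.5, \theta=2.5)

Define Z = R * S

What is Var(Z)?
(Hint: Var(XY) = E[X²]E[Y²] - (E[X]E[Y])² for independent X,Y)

Var(XY) = E[X²]E[Y²] - (E[X]E[Y])²
E[R] = 3.5, Var(R) = 2.0833333
E[S] = 3.75, Var(S) = 9.375
E[R²] = 2.0833333 + 3.5² = 14.333333
E[S²] = 9.375 + 3.75² = 23.4375
Var(Z) = 14.333333*23.4375 - (3.5*3.75)²
= 335.9375 - 172.26562 = 163.67188

163.67188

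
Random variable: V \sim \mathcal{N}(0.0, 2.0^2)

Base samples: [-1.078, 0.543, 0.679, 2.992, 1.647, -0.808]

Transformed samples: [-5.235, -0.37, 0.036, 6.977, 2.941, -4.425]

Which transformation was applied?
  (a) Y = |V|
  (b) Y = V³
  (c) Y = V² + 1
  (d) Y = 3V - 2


Checking option (d) Y = 3V - 2:
  V = -1.078 -> Y = -5.235 ✓
  V = 0.543 -> Y = -0.37 ✓
  V = 0.679 -> Y = 0.036 ✓
All samples match this transformation.

(d) 3V - 2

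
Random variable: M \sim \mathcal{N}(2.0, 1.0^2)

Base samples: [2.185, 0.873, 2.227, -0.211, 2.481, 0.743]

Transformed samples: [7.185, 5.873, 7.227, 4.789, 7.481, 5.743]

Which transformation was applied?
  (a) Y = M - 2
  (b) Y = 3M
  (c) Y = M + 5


Checking option (c) Y = M + 5:
  M = 2.185 -> Y = 7.185 ✓
  M = 0.873 -> Y = 5.873 ✓
  M = 2.227 -> Y = 7.227 ✓
All samples match this transformation.

(c) M + 5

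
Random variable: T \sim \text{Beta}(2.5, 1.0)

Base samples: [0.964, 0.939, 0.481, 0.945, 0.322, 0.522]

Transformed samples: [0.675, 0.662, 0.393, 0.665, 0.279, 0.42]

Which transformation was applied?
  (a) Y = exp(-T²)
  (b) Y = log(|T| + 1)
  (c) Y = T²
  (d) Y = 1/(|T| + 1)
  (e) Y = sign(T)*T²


Checking option (b) Y = log(|T| + 1):
  T = 0.964 -> Y = 0.675 ✓
  T = 0.939 -> Y = 0.662 ✓
  T = 0.481 -> Y = 0.393 ✓
All samples match this transformation.

(b) log(|T| + 1)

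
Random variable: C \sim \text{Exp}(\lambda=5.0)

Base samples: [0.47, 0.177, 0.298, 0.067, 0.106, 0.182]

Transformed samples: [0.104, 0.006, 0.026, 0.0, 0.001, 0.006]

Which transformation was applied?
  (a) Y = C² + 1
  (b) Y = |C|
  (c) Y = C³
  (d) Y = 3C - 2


Checking option (c) Y = C³:
  C = 0.47 -> Y = 0.104 ✓
  C = 0.177 -> Y = 0.006 ✓
  C = 0.298 -> Y = 0.026 ✓
All samples match this transformation.

(c) C³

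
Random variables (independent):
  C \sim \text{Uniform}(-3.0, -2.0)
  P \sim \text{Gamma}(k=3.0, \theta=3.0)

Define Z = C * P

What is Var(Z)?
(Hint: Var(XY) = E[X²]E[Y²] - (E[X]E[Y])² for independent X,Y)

Var(XY) = E[X²]E[Y²] - (E[X]E[Y])²
E[C] = -2.5, Var(C) = 0.083333333
E[P] = 9, Var(P) = 27
E[C²] = 0.083333333 + (-2.5)² = 6.3333333
E[P²] = 27 + 9² = 108
Var(Z) = 6.3333333*108 - (-2.5*9)²
= 684 - 506.25 = 177.75

177.75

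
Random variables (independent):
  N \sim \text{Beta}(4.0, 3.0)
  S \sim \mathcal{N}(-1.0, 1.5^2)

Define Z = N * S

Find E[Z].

For independent RVs: E[XY] = E[X]*E[Y]
E[N] = 0.57142857
E[S] = -1
E[Z] = 0.57142857 * (-1) = -0.57142857

-0.57142857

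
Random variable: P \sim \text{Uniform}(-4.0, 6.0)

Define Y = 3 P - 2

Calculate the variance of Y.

For Y = aP + b: Var(Y) = a² * Var(P)
Var(P) = (6 + 4)^2/12 = 8.3333333
Var(Y) = 3² * 8.3333333 = 9 * 8.3333333 = 75

75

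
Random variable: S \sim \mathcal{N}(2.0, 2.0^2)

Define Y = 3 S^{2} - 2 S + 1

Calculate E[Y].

E[Y] = 3*E[S²] - 2*E[S] + 1
E[S] = 2
E[S²] = Var(S) + (E[S])² = 4 + 4 = 8
E[Y] = 3*8 - 2*2 + 1 = 21

21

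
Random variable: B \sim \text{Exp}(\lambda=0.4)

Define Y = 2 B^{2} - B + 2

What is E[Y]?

E[Y] = 2*E[B²] - 1*E[B] + 2
E[B] = 2.5
E[B²] = Var(B) + (E[B])² = 6.25 + 6.25 = 12.5
E[Y] = 2*12.5 - 1*2.5 + 2 = 24.5

24.5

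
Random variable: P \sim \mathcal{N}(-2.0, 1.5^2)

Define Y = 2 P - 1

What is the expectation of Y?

For Y = 2P - 1:
E[Y] = 2 * E[P] - 1
E[P] = -2.0 = -2
E[Y] = 2 * (-2) - 1 = -5

-5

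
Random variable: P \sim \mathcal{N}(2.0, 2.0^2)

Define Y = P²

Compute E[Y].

E[P²] = Var(P) + (E[P])² = 4 + 4 = 8

8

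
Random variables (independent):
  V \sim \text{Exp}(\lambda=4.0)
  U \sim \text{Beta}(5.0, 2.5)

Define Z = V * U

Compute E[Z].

For independent RVs: E[XY] = E[X]*E[Y]
E[V] = 0.25
E[U] = 0.66666667
E[Z] = 0.25 * 0.66666667 = 0.16666667

0.16666667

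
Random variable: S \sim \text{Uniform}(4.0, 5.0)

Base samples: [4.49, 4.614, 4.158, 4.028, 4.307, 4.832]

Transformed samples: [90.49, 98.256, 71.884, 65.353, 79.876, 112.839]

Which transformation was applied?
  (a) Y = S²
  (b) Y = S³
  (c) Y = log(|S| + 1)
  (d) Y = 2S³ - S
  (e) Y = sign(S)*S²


Checking option (b) Y = S³:
  S = 4.49 -> Y = 90.49 ✓
  S = 4.614 -> Y = 98.256 ✓
  S = 4.158 -> Y = 71.884 ✓
All samples match this transformation.

(b) S³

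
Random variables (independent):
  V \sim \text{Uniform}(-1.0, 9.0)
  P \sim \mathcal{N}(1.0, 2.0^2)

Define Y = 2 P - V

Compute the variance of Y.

For independent RVs: Var(aX + bY) = a²Var(X) + b²Var(Y)
Var(V) = 8.3333333
Var(P) = 4
Var(Y) = (-1)²*8.3333333 + 2²*4
= 1*8.3333333 + 4*4 = 24.333333

24.333333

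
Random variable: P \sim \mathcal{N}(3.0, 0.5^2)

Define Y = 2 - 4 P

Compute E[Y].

For Y = -4P + 2:
E[Y] = -4 * E[P] + 2
E[P] = 3.0 = 3
E[Y] = -4 * 3 + 2 = -10

-10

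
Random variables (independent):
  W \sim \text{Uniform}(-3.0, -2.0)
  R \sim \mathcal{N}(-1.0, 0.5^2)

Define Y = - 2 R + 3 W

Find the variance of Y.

For independent RVs: Var(aX + bY) = a²Var(X) + b²Var(Y)
Var(W) = 0.083333333
Var(R) = 0.25
Var(Y) = 3²*0.083333333 + (-2)²*0.25
= 9*0.083333333 + 4*0.25 = 1.75

1.75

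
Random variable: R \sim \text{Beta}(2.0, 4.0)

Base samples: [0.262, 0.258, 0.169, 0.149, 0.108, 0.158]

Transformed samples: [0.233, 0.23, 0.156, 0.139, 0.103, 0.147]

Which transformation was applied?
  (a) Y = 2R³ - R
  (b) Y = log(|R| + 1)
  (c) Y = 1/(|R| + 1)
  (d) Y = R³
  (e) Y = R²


Checking option (b) Y = log(|R| + 1):
  R = 0.262 -> Y = 0.233 ✓
  R = 0.258 -> Y = 0.23 ✓
  R = 0.169 -> Y = 0.156 ✓
All samples match this transformation.

(b) log(|R| + 1)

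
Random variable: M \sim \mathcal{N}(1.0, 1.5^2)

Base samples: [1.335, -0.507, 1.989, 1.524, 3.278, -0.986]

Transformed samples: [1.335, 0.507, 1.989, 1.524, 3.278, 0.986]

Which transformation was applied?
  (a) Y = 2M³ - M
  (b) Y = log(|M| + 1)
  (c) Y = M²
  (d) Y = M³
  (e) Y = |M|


Checking option (e) Y = |M|:
  M = 1.335 -> Y = 1.335 ✓
  M = -0.507 -> Y = 0.507 ✓
  M = 1.989 -> Y = 1.989 ✓
All samples match this transformation.

(e) |M|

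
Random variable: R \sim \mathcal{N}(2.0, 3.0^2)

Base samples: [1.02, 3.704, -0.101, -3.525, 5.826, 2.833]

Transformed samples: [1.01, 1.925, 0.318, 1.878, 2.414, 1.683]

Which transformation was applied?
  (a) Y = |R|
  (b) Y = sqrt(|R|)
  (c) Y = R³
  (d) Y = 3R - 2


Checking option (b) Y = sqrt(|R|):
  R = 1.02 -> Y = 1.01 ✓
  R = 3.704 -> Y = 1.925 ✓
  R = -0.101 -> Y = 0.318 ✓
All samples match this transformation.

(b) sqrt(|R|)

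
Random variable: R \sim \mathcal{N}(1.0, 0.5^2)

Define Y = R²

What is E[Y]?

E[R²] = Var(R) + (E[R])² = 0.25 + 1 = 1.25

1.25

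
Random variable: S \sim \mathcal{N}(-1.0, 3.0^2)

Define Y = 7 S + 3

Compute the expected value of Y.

For Y = 7S + 3:
E[Y] = 7 * E[S] + 3
E[S] = -1.0 = -1
E[Y] = 7 * (-1) + 3 = -4

-4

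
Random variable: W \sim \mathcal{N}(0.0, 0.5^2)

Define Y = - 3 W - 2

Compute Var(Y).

For Y = aW + b: Var(Y) = a² * Var(W)
Var(W) = 0.5^2 = 0.25
Var(Y) = (-3)² * 0.25 = 9 * 0.25 = 2.25

2.25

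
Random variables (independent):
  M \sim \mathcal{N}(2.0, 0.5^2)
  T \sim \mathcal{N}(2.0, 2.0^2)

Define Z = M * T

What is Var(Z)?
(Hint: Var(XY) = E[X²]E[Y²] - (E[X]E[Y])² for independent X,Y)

Var(XY) = E[X²]E[Y²] - (E[X]E[Y])²
E[M] = 2, Var(M) = 0.25
E[T] = 2, Var(T) = 4
E[M²] = 0.25 + 2² = 4.25
E[T²] = 4 + 2² = 8
Var(Z) = 4.25*8 - (2*2)²
= 34 - 16 = 18

18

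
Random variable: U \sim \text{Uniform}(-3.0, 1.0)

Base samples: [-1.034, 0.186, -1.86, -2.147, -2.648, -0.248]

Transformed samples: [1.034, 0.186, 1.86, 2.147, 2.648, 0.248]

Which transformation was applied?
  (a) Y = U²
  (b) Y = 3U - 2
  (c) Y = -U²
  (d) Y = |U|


Checking option (d) Y = |U|:
  U = -1.034 -> Y = 1.034 ✓
  U = 0.186 -> Y = 0.186 ✓
  U = -1.86 -> Y = 1.86 ✓
All samples match this transformation.

(d) |U|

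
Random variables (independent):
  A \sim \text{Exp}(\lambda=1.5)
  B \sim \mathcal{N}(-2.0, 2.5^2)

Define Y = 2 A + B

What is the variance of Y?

For independent RVs: Var(aX + bY) = a²Var(X) + b²Var(Y)
Var(A) = 0.44444444
Var(B) = 6.25
Var(Y) = 2²*0.44444444 + 1²*6.25
= 4*0.44444444 + 1*6.25 = 8.0277778

8.0277778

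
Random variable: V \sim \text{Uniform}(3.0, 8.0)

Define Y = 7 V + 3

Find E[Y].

For Y = 7V + 3:
E[Y] = 7 * E[V] + 3
E[V] = (3 + 8)/2 = 5.5
E[Y] = 7 * 5.5 + 3 = 41.5

41.5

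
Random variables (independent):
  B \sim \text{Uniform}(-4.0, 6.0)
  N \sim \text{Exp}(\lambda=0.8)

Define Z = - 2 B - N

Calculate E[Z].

E[Z] = -2*E[B] - 1*E[N]
E[B] = 1
E[N] = 1.25
E[Z] = -2*1 - 1*1.25 = -3.25

-3.25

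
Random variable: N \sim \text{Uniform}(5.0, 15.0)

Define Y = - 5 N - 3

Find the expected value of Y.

For Y = -5N - 3:
E[Y] = -5 * E[N] - 3
E[N] = (5 + 15)/2 = 10
E[Y] = -5 * 10 - 3 = -53

-53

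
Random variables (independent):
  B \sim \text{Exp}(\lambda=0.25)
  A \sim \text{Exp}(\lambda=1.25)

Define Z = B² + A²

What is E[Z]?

E[Z] = E[B²] + E[A²]
E[B²] = Var(B) + E[B]² = 16 + 16 = 32
E[A²] = Var(A) + E[A]² = 0.64 + 0.64 = 1.28
E[Z] = 32 + 1.28 = 33.28

33.28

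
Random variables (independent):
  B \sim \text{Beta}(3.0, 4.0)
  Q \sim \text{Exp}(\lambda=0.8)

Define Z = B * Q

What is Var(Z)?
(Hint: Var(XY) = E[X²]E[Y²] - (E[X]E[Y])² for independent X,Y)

Var(XY) = E[X²]E[Y²] - (E[X]E[Y])²
E[B] = 0.42857143, Var(B) = 0.030612245
E[Q] = 1.25, Var(Q) = 1.5625
E[B²] = 0.030612245 + 0.42857143² = 0.21428571
E[Q²] = 1.5625 + 1.25² = 3.125
Var(Z) = 0.21428571*3.125 - (0.42857143*1.25)²
= 0.66964286 - 0.2869898 = 0.38265306

0.38265306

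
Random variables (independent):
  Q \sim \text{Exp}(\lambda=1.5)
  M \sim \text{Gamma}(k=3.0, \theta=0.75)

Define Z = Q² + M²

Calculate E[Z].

E[Z] = E[Q²] + E[M²]
E[Q²] = Var(Q) + E[Q]² = 0.44444444 + 0.44444444 = 0.88888889
E[M²] = Var(M) + E[M]² = 1.6875 + 5.0625 = 6.75
E[Z] = 0.88888889 + 6.75 = 7.6388889

7.6388889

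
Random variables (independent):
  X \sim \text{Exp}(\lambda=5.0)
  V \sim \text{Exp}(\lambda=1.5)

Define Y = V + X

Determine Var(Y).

For independent RVs: Var(aX + bY) = a²Var(X) + b²Var(Y)
Var(X) = 0.04
Var(V) = 0.44444444
Var(Y) = 1²*0.04 + 1²*0.44444444
= 1*0.04 + 1*0.44444444 = 0.48444444

0.48444444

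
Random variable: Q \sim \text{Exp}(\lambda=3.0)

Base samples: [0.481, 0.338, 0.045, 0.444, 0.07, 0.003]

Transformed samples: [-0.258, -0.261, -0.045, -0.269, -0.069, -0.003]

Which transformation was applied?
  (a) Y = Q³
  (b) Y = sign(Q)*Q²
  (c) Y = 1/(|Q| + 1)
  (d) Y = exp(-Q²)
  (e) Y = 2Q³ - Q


Checking option (e) Y = 2Q³ - Q:
  Q = 0.481 -> Y = -0.258 ✓
  Q = 0.338 -> Y = -0.261 ✓
  Q = 0.045 -> Y = -0.045 ✓
All samples match this transformation.

(e) 2Q³ - Q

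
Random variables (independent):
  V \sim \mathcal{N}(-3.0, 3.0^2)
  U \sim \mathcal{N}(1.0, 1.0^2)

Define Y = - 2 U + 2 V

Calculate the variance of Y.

For independent RVs: Var(aX + bY) = a²Var(X) + b²Var(Y)
Var(V) = 9
Var(U) = 1
Var(Y) = 2²*9 + (-2)²*1
= 4*9 + 4*1 = 40

40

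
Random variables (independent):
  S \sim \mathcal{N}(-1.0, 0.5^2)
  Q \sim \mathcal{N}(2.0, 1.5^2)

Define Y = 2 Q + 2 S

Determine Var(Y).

For independent RVs: Var(aX + bY) = a²Var(X) + b²Var(Y)
Var(S) = 0.25
Var(Q) = 2.25
Var(Y) = 2²*0.25 + 2²*2.25
= 4*0.25 + 4*2.25 = 10

10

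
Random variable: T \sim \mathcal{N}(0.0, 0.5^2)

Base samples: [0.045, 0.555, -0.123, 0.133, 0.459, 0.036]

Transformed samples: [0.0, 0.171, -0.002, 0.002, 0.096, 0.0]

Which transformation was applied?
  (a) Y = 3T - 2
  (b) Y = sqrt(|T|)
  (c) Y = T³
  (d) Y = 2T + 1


Checking option (c) Y = T³:
  T = 0.045 -> Y = 0.0 ✓
  T = 0.555 -> Y = 0.171 ✓
  T = -0.123 -> Y = -0.002 ✓
All samples match this transformation.

(c) T³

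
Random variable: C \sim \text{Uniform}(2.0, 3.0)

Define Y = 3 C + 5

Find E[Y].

For Y = 3C + 5:
E[Y] = 3 * E[C] + 5
E[C] = (2 + 3)/2 = 2.5
E[Y] = 3 * 2.5 + 5 = 12.5

12.5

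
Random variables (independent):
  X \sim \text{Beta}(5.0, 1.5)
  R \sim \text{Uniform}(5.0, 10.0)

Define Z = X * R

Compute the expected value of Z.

For independent RVs: E[XY] = E[X]*E[Y]
E[X] = 0.76923077
E[R] = 7.5
E[Z] = 0.76923077 * 7.5 = 5.7692308

5.7692308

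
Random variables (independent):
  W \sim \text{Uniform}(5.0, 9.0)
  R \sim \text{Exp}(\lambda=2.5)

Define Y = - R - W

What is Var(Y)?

For independent RVs: Var(aX + bY) = a²Var(X) + b²Var(Y)
Var(W) = 1.3333333
Var(R) = 0.16
Var(Y) = (-1)²*1.3333333 + (-1)²*0.16
= 1*1.3333333 + 1*0.16 = 1.4933333

1.4933333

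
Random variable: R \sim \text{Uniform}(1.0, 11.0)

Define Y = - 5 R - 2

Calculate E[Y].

For Y = -5R - 2:
E[Y] = -5 * E[R] - 2
E[R] = (1 + 11)/2 = 6
E[Y] = -5 * 6 - 2 = -32

-32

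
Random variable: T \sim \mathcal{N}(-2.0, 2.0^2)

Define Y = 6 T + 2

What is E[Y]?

For Y = 6T + 2:
E[Y] = 6 * E[T] + 2
E[T] = -2.0 = -2
E[Y] = 6 * (-2) + 2 = -10

-10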